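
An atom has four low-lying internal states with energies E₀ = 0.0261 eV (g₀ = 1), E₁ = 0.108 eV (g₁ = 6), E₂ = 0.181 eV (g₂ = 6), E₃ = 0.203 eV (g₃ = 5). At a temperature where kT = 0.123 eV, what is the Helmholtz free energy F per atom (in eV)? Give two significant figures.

-0.21 eV

Eᵢ/kT = 0.2122, 0.8780, 1.472, 1.650.
Z = Σ gᵢe^(−Eᵢ/kT) = 1·e^(−0.2122) + 6·e^(−0.8780) + 6·e^(−1.472) + 5·e^(−1.650) = 0.8088 + 2.494 + 1.377 + 0.9602 = 5.640.
F = −kT ln Z = −0.123 × ln(5.640) = −0.123 × 1.730 = -0.21 eV.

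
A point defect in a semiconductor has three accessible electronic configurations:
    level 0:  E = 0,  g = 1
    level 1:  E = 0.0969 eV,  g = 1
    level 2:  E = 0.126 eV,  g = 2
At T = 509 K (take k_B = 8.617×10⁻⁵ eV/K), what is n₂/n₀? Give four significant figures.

k_BT = 8.617×10⁻⁵ × 509 K = 0.0438605 eV.
n₂/n₀ = (g₂/g₀) exp[−(E₂−E₀)/kT] = (2/1) × exp(−(0.126 eV)/(0.0438605 eV)) = (2/1) × exp(-2.87274) = 0.1131.

0.1131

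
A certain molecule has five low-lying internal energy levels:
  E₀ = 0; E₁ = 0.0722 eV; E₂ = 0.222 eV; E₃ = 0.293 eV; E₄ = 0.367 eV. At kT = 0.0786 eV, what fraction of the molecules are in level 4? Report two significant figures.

0.0063

Eᵢ/kT = 0, 0.9186, 2.824, 3.728, 4.669.
Z = Σ e^(−Eᵢ/kT) = e^(−0) + e^(−0.9186) + e^(−2.824) + e^(−3.728) + e^(−4.669) = 1.000 + 0.3991 + 0.05937 + 0.02404 + 0.009382 = 1.492.
P₄ = e^(−E₄/kT) / Z = 0.009382/1.492 = 0.0063.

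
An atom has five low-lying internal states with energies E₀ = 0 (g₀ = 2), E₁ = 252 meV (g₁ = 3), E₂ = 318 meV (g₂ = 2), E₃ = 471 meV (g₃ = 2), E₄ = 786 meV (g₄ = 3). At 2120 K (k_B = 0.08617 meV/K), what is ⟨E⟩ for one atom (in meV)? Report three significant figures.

k_BT = 0.08617 × 2120 K = 182.68 meV.
Eᵢ/kT = 0, 1.3795, 1.7407, 2.5783, 4.3026.
Z = Σ gᵢe^(−Eᵢ/kT) = 2·e^(−0) + 3·e^(−1.3795) + 2·e^(−1.7407) + 2·e^(−2.5783) + 3·e^(−4.3026) = 2.0000 + 0.75511 + 0.35080 + 0.15181 + 0.040600 = 3.2983.
⟨E⟩ = Σ Eᵢ gᵢe^(−Eᵢ/kT) / Z = (0·2.0000 + 252·0.75511 + 318·0.35080 + 471·0.15181 + 786·0.040600) / 3.2983 = 123 meV.

123 meV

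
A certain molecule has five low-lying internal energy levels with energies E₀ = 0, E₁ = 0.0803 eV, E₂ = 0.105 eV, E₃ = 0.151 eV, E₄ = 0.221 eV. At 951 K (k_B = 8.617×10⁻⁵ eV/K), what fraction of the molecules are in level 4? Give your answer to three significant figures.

0.0359

k_BT = 8.617×10⁻⁵ × 951 K = 0.081948 eV.
Eᵢ/kT = 0, 0.97989, 1.2813, 1.8426, 2.6968.
Z = Σ e^(−Eᵢ/kT) = e^(−0) + e^(−0.97989) + e^(−1.2813) + e^(−1.8426) + e^(−2.6968) = 1.0000 + 0.37535 + 0.27768 + 0.15841 + 0.067421 = 1.8789.
P₄ = e^(−E₄/kT) / Z = 0.067421/1.8789 = 0.0359.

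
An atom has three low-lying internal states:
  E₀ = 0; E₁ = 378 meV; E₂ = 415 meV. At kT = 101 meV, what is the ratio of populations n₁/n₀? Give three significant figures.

0.0237

n₁/n₀ = exp[−(E₁−E₀)/kT] = exp(−(378 meV)/(101 meV)) = exp(-3.7426) = 0.0237.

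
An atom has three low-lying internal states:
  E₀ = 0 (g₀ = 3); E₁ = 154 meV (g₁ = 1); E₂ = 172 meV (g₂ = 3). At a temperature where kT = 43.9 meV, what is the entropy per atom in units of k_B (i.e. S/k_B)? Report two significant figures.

Eᵢ/kT = 0, 3.508, 3.918.
Z = Σ gᵢe^(−Eᵢ/kT) = 3·e^(−0) + 1·e^(−3.508) + 3·e^(−3.918) = 3.000 + 0.02996 + 0.05964 = 3.090.
⟨E⟩ = Σ EᵢPᵢ = 4.813 meV.
S/k_B = ln Z + ⟨E⟩/kT = ln(3.090) + 4.813/43.9 = 1.128 + 0.1096 = 1.2.

1.2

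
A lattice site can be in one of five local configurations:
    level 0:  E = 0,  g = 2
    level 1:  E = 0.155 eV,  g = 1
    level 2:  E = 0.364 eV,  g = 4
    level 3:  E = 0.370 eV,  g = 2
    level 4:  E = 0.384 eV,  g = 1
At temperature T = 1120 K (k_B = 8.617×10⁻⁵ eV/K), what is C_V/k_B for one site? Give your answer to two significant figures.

k_BT = 8.617×10⁻⁵ × 1120 K = 0.09651 eV.
Eᵢ/kT = 0, 1.606, 3.772, 3.834, 3.979.
Z = Σ gᵢe^(−Eᵢ/kT) = 2·e^(−0) + 1·e^(−1.606) + 4·e^(−3.772) + 2·e^(−3.834) + 1·e^(−3.979) = 2.000 + 0.2007 + 0.09202 + 0.04325 + 0.01870 = 2.355.
⟨E⟩ = 0.03728 eV, ⟨E²⟩ = 0.01091 eV².
C_V/k_B = (⟨E²⟩ − ⟨E⟩²)/(kT)² = (0.01091 − 0.001390)/0.009314 = 1.0.

1.0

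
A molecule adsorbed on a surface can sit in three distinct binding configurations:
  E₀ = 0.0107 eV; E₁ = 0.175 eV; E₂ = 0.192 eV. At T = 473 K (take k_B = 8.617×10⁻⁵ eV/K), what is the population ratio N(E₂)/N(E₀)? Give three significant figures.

k_BT = 8.617×10⁻⁵ × 473 K = 0.040758 eV.
n₂/n₀ = exp[−(E₂−E₀)/kT] = exp(−(0.1813 eV)/(0.040758 eV)) = exp(-4.4482) = 0.0117.

0.0117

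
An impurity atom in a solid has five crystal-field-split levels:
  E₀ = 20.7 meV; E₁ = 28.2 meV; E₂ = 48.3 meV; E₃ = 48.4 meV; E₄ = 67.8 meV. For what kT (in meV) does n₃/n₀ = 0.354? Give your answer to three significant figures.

26.7 meV

n₃/n₀ = exp[−(E₃−E₀)/kT] = 0.354.
⇒ (E₃−E₀)/kT = ln(1/0.354) = ln(2.8249) = 1.0385.
kT = 27.7 meV / 1.0385 = 26.7 meV.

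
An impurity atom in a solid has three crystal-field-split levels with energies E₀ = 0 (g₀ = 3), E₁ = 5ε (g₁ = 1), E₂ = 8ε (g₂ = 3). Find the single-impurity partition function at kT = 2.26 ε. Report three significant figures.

Z = 3.20

Eᵢ/kT = 0, 2.2124, 3.5398.
Z = Σ gᵢe^(−Eᵢ/kT) = 3·e^(−0) + 1·e^(−2.2124) + 3·e^(−3.5398) = 3.0000 + 0.10944 + 0.087057 = 3.1965.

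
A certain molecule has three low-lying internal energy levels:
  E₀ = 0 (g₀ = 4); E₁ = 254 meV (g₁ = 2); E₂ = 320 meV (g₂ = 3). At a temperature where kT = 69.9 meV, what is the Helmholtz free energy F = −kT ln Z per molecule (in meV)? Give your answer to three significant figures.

Eᵢ/kT = 0, 3.6338, 4.5780.
Z = Σ gᵢe^(−Eᵢ/kT) = 4·e^(−0) + 2·e^(−3.6338) + 3·e^(−4.5780) = 4.0000 + 0.052831 + 0.030826 = 4.0837.
F = −kT ln Z = −69.9 × ln(4.0837) = −69.9 × 1.4070 = -98.3 meV.

-98.3 meV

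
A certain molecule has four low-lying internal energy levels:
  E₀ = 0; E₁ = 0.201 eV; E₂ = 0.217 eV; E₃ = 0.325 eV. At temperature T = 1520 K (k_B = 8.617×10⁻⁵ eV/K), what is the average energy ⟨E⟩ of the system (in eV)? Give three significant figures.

0.0751 eV

k_BT = 8.617×10⁻⁵ × 1520 K = 0.13098 eV.
Eᵢ/kT = 0, 1.5346, 1.6567, 2.4813.
Z = Σ e^(−Eᵢ/kT) = e^(−0) + e^(−1.5346) + e^(−1.6567) + e^(−2.4813) = 1.0000 + 0.21554 + 0.19077 + 0.083634 = 1.4899.
⟨E⟩ = Σ Eᵢ e^(−Eᵢ/kT) / Z = (0·1.0000 + 0.201·0.21554 + 0.217·0.19077 + 0.325·0.083634) / 1.4899 = 0.0751 eV.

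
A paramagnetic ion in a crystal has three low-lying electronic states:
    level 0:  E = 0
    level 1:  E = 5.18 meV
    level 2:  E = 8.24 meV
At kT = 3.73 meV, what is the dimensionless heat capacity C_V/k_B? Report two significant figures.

Eᵢ/kT = 0, 1.389, 2.209.
Z = Σ e^(−Eᵢ/kT) = e^(−0) + e^(−1.389) + e^(−2.209) = 1.000 + 0.2493 + 0.1098 = 1.359.
⟨E⟩ = 1.616 meV, ⟨E²⟩ = 10.41 meV².
C_V/k_B = (⟨E²⟩ − ⟨E⟩²)/(kT)² = (10.41 − 2.611)/13.91 = 0.56.

0.56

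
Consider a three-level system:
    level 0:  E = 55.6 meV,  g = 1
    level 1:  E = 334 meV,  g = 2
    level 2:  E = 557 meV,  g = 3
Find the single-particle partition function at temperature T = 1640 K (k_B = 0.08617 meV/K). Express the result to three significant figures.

k_BT = 0.08617 × 1640 K = 141.32 meV.
Eᵢ/kT = 0.39343, 2.3634, 3.9414.
Z = Σ gᵢe^(−Eᵢ/kT) = 1·e^(−0.39343) + 2·e^(−2.3634) + 3·e^(−3.9414) = 0.67474 + 0.18820 + 0.058263 = 0.92120.

Z = 0.921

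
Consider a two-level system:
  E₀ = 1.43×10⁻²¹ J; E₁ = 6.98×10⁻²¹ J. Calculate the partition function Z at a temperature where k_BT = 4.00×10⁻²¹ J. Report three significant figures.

Eᵢ/kT = 0.35750, 1.7450.
Z = Σ e^(−Eᵢ/kT) = e^(−0.35750) + e^(−1.7450) = 0.69942 + 0.17464 = 0.87406.

Z = 0.874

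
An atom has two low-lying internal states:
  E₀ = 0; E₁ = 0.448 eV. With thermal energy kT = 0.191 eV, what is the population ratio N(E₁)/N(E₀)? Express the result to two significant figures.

n₁/n₀ = exp[−(E₁−E₀)/kT] = exp(−(0.448 eV)/(0.191 eV)) = exp(-2.346) = 0.096.

0.096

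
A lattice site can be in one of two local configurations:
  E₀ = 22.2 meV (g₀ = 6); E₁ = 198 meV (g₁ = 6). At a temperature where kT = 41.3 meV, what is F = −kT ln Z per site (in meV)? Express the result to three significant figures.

-52.4 meV

Eᵢ/kT = 0.53753, 4.7942.
Z = Σ gᵢe^(−Eᵢ/kT) = 6·e^(−0.53753) + 6·e^(−4.7942) = 3.5051 + 0.049666 = 3.5548.
F = −kT ln Z = −41.3 × ln(3.5548) = −41.3 × 1.2683 = -52.4 meV.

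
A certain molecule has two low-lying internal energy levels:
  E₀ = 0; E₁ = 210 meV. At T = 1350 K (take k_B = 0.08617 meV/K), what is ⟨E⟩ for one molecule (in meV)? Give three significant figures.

k_BT = 0.08617 × 1350 K = 116.33 meV.
Eᵢ/kT = 0, 1.8052.
Z = Σ e^(−Eᵢ/kT) = e^(−0) + e^(−1.8052) = 1.0000 + 0.16444 = 1.1644.
⟨E⟩ = Σ Eᵢ e^(−Eᵢ/kT) / Z = (0·1.0000 + 210·0.16444) / 1.1644 = 29.7 meV.

29.7 meV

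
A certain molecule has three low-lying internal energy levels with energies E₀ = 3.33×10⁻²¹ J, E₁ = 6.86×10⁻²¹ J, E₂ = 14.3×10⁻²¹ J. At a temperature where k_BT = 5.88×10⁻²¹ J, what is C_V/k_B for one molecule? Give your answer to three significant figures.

0.301

Eᵢ/kT = 0.56633, 1.1667, 2.4320.
Z = Σ e^(−Eᵢ/kT) = e^(−0.56633) + e^(−1.1667) + e^(−2.4320) = 0.56760 + 0.31139 + 0.087861 = 0.96685.
⟨E⟩ = 5.4638, ⟨E²⟩ = 40.249.
C_V/k_B = (⟨E²⟩ − ⟨E⟩²)/(kT)² = (40.249 − 29.853)/34.574 = 0.301.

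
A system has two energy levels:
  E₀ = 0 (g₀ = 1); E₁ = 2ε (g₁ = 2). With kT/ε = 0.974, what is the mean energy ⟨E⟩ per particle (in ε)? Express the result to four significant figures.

Eᵢ/kT = 0, 2.05339.
Z = Σ gᵢe^(−Eᵢ/kT) = 1·e^(−0) + 2·e^(−2.05339) = 1.00000 + 0.256598 = 1.25660.
⟨E⟩ = Σ Eᵢ gᵢe^(−Eᵢ/kT) / Z = (0·1.00000 + 2·0.256598) / 1.25660 = 0.4084 ε.

0.4084 ε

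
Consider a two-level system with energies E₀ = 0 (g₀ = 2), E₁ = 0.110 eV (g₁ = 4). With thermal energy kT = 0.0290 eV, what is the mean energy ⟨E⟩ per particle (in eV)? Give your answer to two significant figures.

0.0047 eV

Eᵢ/kT = 0, 3.793.
Z = Σ gᵢe^(−Eᵢ/kT) = 2·e^(−0) + 4·e^(−3.793) = 2.000 + 0.09011 = 2.090.
⟨E⟩ = Σ Eᵢ gᵢe^(−Eᵢ/kT) / Z = (0·2.000 + 0.110·0.09011) / 2.090 = 0.0047 eV.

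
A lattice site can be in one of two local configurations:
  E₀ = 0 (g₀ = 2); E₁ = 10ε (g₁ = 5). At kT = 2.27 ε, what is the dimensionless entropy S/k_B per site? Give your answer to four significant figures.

Eᵢ/kT = 0, 4.40529.
Z = Σ gᵢe^(−Eᵢ/kT) = 2·e^(−0) + 5·e^(−4.40529) = 2.00000 + 0.0610628 = 2.06106.
⟨E⟩ = Σ EᵢPᵢ = 0.296269 ε.
S/k_B = ln Z + ⟨E⟩/kT = ln(2.06106) + 0.296269/2.27 = 0.723220 + 0.130515 = 0.8537.

0.8537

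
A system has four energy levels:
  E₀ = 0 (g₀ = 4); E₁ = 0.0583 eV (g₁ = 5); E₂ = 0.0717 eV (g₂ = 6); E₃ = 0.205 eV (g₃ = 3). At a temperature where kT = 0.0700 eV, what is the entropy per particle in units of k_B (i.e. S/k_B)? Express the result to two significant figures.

Eᵢ/kT = 0, 0.8329, 1.024, 2.929.
Z = Σ gᵢe^(−Eᵢ/kT) = 4·e^(−0) + 5·e^(−0.8329) + 6·e^(−1.024) + 3·e^(−2.929) = 4.000 + 2.174 + 2.155 + 0.1604 = 8.489.
⟨E⟩ = Σ EᵢPᵢ = 0.03701 eV.
S/k_B = ln Z + ⟨E⟩/kT = ln(8.489) + 0.03701/0.0700 = 2.139 + 0.5287 = 2.7.

2.7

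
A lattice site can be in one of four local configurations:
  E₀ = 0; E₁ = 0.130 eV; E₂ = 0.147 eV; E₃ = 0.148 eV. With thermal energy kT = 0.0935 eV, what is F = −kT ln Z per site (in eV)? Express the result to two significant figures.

-0.047 eV

Eᵢ/kT = 0, 1.390, 1.572, 1.583.
Z = Σ e^(−Eᵢ/kT) = e^(−0) + e^(−1.390) + e^(−1.572) + e^(−1.583) = 1.000 + 0.2491 + 0.2076 + 0.2054 = 1.662.
F = −kT ln Z = −0.0935 × ln(1.662) = −0.0935 × 0.5080 = -0.047 eV.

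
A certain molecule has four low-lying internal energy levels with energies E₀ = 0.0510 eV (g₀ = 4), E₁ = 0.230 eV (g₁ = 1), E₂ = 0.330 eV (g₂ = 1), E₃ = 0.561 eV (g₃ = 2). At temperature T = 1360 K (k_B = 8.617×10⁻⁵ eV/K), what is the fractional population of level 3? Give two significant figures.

k_BT = 8.617×10⁻⁵ × 1360 K = 0.1172 eV.
Eᵢ/kT = 0.4352, 1.962, 2.816, 4.787.
Z = Σ gᵢe^(−Eᵢ/kT) = 4·e^(−0.4352) + 1·e^(−1.962) + 1·e^(−2.816) + 2·e^(−4.787) = 2.589 + 0.1406 + 0.05984 + 0.01667 = 2.806.
P₃ = g₃ e^(−E₃/kT) / Z = 0.01667/2.806 = 0.0059.

0.0059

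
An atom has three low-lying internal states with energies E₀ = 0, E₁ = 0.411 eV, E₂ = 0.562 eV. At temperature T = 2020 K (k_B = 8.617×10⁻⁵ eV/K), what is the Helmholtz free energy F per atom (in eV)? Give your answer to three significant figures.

k_BT = 8.617×10⁻⁵ × 2020 K = 0.17406 eV.
Eᵢ/kT = 0, 2.3613, 3.2288.
Z = Σ e^(−Eᵢ/kT) = e^(−0) + e^(−2.3613) + e^(−3.2288) = 1.0000 + 0.094298 + 0.039605 = 1.1339.
F = −kT ln Z = −0.17406 × ln(1.1339) = −0.17406 × 0.12566 = -0.0219 eV.

-0.0219 eV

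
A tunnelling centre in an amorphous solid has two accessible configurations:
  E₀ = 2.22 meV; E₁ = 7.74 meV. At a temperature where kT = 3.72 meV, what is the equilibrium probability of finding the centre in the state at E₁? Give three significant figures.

0.185

Eᵢ/kT = 0.59677, 2.0806.
Z = Σ e^(−Eᵢ/kT) = e^(−0.59677) + e^(−2.0806) = 0.55059 + 0.12486 = 0.67545.
P₁ = e^(−E₁/kT) / Z = 0.12486/0.67545 = 0.185.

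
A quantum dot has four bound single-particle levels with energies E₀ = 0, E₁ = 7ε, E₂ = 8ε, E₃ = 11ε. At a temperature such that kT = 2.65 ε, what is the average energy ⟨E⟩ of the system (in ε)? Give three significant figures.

0.936 ε

Eᵢ/kT = 0, 2.6415, 3.0189, 4.1509.
Z = Σ e^(−Eᵢ/kT) = e^(−0) + e^(−2.6415) + e^(−3.0189) + e^(−4.1509) = 1.0000 + 0.071254 + 0.048855 + 0.015750 = 1.1359.
⟨E⟩ = Σ Eᵢ e^(−Eᵢ/kT) / Z = (0·1.0000 + 7·0.071254 + 8·0.048855 + 11·0.015750) / 1.1359 = 0.936 ε.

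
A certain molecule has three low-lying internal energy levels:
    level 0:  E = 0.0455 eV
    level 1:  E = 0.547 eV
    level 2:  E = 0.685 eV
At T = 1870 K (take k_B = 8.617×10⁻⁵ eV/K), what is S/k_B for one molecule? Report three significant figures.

k_BT = 8.617×10⁻⁵ × 1870 K = 0.16114 eV.
Eᵢ/kT = 0.28236, 3.3946, 4.2510.
Z = Σ e^(−Eᵢ/kT) = e^(−0.28236) + e^(−3.3946) + e^(−4.2510) = 0.75400 + 0.033554 + 0.014250 = 0.80180.
⟨E⟩ = Σ EᵢPᵢ = 0.077853 eV.
S/k_B = ln Z + ⟨E⟩/kT = ln(0.80180) + 0.077853/0.16114 = -0.22090 + 0.48314 = 0.262.

0.262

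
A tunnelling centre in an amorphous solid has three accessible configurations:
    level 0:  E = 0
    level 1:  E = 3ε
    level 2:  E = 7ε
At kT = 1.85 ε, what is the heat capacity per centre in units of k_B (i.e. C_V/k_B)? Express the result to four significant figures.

0.5816

Eᵢ/kT = 0, 1.62162, 3.78378.
Z = Σ e^(−Eᵢ/kT) = e^(−0) + e^(−1.62162) + e^(−3.78378) = 1.00000 + 0.197578 + 0.0227366 = 1.22031.
⟨E⟩ = 0.616147 ε, ⟨E²⟩ = 2.37013 ε².
C_V/k_B = (⟨E²⟩ − ⟨E⟩²)/(kT)² = (2.37013 − 0.379637)/3.42250 = 0.5816.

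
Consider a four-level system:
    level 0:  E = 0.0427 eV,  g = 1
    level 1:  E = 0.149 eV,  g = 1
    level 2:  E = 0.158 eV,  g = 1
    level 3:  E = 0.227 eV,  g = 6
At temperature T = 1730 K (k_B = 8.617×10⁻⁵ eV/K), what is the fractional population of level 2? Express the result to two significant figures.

0.12

k_BT = 8.617×10⁻⁵ × 1730 K = 0.1491 eV.
Eᵢ/kT = 0.2864, 0.9993, 1.060, 1.522.
Z = Σ gᵢe^(−Eᵢ/kT) = 1·e^(−0.2864) + 1·e^(−0.9993) + 1·e^(−1.060) + 6·e^(−1.522) = 0.7510 + 0.3681 + 0.3465 + 1.310 = 2.776.
P₂ = g₂ e^(−E₂/kT) / Z = 0.3465/2.776 = 0.12.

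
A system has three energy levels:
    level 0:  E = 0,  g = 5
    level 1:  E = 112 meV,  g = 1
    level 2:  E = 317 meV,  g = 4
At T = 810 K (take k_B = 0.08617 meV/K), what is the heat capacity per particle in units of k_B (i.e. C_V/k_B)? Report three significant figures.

0.257

k_BT = 0.08617 × 810 K = 69.798 meV.
Eᵢ/kT = 0, 1.6046, 4.5417.
Z = Σ gᵢe^(−Eᵢ/kT) = 5·e^(−0) + 1·e^(−1.6046) + 4·e^(−4.5417) = 5.0000 + 0.20097 + 0.042621 = 5.2436.
⟨E⟩ = 6.8692 meV, ⟨E²⟩ = 1297.6 meV².
C_V/k_B = (⟨E²⟩ − ⟨E⟩²)/(kT)² = (1297.6 − 47.186)/4871.8 = 0.257.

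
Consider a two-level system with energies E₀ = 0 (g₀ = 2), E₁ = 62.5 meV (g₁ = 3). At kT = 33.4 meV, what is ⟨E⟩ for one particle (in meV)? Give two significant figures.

Eᵢ/kT = 0, 1.871.
Z = Σ gᵢe^(−Eᵢ/kT) = 2·e^(−0) + 3·e^(−1.871) = 2.000 + 0.4619 = 2.462.
⟨E⟩ = Σ Eᵢ gᵢe^(−Eᵢ/kT) / Z = (0·2.000 + 62.5·0.4619) / 2.462 = 12 meV.

12 meV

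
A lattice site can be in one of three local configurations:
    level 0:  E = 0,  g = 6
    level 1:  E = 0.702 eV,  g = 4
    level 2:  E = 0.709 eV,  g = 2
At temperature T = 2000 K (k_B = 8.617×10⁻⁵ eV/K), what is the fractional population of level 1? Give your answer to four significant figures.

k_BT = 8.617×10⁻⁵ × 2000 K = 0.172340 eV.
Eᵢ/kT = 0, 4.07334, 4.11396.
Z = Σ gᵢe^(−Eᵢ/kT) = 6·e^(−0) + 4·e^(−4.07334) + 2·e^(−4.11396) = 6.00000 + 0.0680818 + 0.0326859 = 6.10077.
P₁ = g₁ e^(−E₁/kT) / Z = 0.0680818/6.10077 = 0.01116.

0.01116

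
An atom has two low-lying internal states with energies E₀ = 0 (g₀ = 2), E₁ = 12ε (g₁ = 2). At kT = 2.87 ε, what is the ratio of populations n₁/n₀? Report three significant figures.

0.0153

n₁/n₀ = (g₁/g₀) exp[−(E₁−E₀)/kT] = (2/2) × exp(−(12ε)/(2.87ε)) = (2/2) × exp(-4.1812) = 0.0153.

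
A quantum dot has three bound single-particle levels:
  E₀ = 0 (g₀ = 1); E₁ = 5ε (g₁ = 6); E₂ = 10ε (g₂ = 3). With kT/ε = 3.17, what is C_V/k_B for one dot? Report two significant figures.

Eᵢ/kT = 0, 1.577, 3.155.
Z = Σ gᵢe^(−Eᵢ/kT) = 1·e^(−0) + 6·e^(−1.577) + 3·e^(−3.155) = 1.000 + 1.240 + 0.1279 = 2.368.
⟨E⟩ = 3.158 ε, ⟨E²⟩ = 18.49 ε².
C_V/k_B = (⟨E²⟩ − ⟨E⟩²)/(kT)² = (18.49 − 9.973)/10.05 = 0.85.

0.85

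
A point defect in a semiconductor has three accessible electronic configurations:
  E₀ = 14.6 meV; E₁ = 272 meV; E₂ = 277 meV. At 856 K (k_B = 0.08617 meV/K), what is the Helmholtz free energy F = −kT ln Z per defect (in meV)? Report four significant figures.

10.37 meV

k_BT = 0.08617 × 856 K = 73.7615 meV.
Eᵢ/kT = 0.197935, 3.68756, 3.75535.
Z = Σ e^(−Eᵢ/kT) = e^(−0.197935) + e^(−3.68756) + e^(−3.75535) = 0.820423 + 0.0250330 + 0.0233923 = 0.868848.
F = −kT ln Z = −73.7615 × ln(0.868848) = −73.7615 × -0.140587 = 10.37 meV.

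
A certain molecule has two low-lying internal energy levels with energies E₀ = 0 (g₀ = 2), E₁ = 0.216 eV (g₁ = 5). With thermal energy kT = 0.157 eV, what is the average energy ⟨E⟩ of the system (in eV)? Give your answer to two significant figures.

Eᵢ/kT = 0, 1.376.
Z = Σ gᵢe^(−Eᵢ/kT) = 2·e^(−0) + 5·e^(−1.376) = 2.000 + 1.263 = 3.263.
⟨E⟩ = Σ Eᵢ gᵢe^(−Eᵢ/kT) / Z = (0·2.000 + 0.216·1.263) / 3.263 = 0.084 eV.

0.084 eV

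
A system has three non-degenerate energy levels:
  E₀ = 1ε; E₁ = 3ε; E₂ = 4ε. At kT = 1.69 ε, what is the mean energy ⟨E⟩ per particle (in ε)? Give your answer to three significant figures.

1.76 ε

Eᵢ/kT = 0.59172, 1.7751, 2.3669.
Z = Σ e^(−Eᵢ/kT) = e^(−0.59172) + e^(−1.7751) + e^(−2.3669) = 0.55337 + 0.16947 + 0.093771 = 0.81661.
⟨E⟩ = Σ Eᵢ e^(−Eᵢ/kT) / Z = (1·0.55337 + 3·0.16947 + 4·0.093771) / 0.81661 = 1.76 ε.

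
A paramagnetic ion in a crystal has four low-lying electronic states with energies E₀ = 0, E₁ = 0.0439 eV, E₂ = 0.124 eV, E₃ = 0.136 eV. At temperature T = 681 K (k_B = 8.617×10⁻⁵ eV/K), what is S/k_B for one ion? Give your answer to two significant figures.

k_BT = 8.617×10⁻⁵ × 681 K = 0.05868 eV.
Eᵢ/kT = 0, 0.7481, 2.113, 2.318.
Z = Σ e^(−Eᵢ/kT) = e^(−0) + e^(−0.7481) + e^(−2.113) + e^(−2.318) = 1.000 + 0.4733 + 0.1209 + 0.09847 = 1.693.
⟨E⟩ = Σ EᵢPᵢ = 0.02904 eV.
S/k_B = ln Z + ⟨E⟩/kT = ln(1.693) + 0.02904/0.05868 = 0.5265 + 0.4949 = 1.0.

1.0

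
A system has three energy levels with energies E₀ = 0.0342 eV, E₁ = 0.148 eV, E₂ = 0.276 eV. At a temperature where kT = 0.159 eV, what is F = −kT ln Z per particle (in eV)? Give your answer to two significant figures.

Eᵢ/kT = 0.2151, 0.9308, 1.736.
Z = Σ e^(−Eᵢ/kT) = e^(−0.2151) + e^(−0.9308) + e^(−1.736) = 0.8065 + 0.3942 + 0.1762 = 1.377.
F = −kT ln Z = −0.159 × ln(1.377) = −0.159 × 0.3199 = -0.051 eV.

-0.051 eV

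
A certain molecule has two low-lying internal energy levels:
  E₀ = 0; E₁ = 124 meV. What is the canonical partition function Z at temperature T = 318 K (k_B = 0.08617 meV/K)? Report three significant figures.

Z = 1.01

k_BT = 0.08617 × 318 K = 27.402 meV.
Eᵢ/kT = 0, 4.5252.
Z = Σ e^(−Eᵢ/kT) = e^(−0) + e^(−4.5252) = 1.0000 + 0.010833 = 1.0108.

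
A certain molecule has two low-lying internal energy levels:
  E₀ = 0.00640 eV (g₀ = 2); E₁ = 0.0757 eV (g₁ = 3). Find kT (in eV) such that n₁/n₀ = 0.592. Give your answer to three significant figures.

n₁/n₀ = (g₁/g₀) exp[−(E₁−E₀)/kT] = 0.592.
⇒ (E₁−E₀)/kT = ln((3/2)/0.592) = ln(2.5338) = 0.92972.
kT = 0.06930 eV / 0.92972 = 0.0745 eV.

0.0745 eV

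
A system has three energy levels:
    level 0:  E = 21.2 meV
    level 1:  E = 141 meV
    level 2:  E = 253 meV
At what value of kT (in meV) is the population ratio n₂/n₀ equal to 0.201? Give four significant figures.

n₂/n₀ = exp[−(E₂−E₀)/kT] = 0.201.
⇒ (E₂−E₀)/kT = ln(1/0.201) = ln(4.97512) = 1.60445.
kT = 231.8 meV / 1.60445 = 144.5 meV.

144.5 meV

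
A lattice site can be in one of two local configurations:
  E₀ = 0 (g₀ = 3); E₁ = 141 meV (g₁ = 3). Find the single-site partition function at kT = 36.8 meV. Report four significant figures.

Eᵢ/kT = 0, 3.83152.
Z = Σ gᵢe^(−Eᵢ/kT) = 3·e^(−0) + 3·e^(−3.83152) = 3.00000 + 0.0650299 = 3.06503.

Z = 3.065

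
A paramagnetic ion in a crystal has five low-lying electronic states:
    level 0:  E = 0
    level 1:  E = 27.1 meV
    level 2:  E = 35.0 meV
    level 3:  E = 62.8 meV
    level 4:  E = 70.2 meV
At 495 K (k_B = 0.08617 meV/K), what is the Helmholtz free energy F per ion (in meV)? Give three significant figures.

-37.2 meV

k_BT = 0.08617 × 495 K = 42.654 meV.
Eᵢ/kT = 0, 0.63534, 0.82056, 1.4723, 1.6458.
Z = Σ e^(−Eᵢ/kT) = e^(−0) + e^(−0.63534) + e^(−0.82056) + e^(−1.4723) + e^(−1.6458) = 1.0000 + 0.52976 + 0.44019 + 0.22940 + 0.19286 = 2.3922.
F = −kT ln Z = −42.654 × ln(2.3922) = −42.654 × 0.87221 = -37.2 meV.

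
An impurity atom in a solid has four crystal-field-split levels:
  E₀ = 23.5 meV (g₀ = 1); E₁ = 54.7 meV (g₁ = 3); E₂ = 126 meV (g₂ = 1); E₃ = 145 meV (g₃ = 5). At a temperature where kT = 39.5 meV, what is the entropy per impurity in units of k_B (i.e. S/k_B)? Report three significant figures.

1.72

Eᵢ/kT = 0.59494, 1.3848, 3.1899, 3.6709.
Z = Σ gᵢe^(−Eᵢ/kT) = 1·e^(−0.59494) + 3·e^(−1.3848) + 1·e^(−3.1899) + 5·e^(−3.6709) = 0.55160 + 0.75112 + 0.041176 + 0.12727 = 1.4712.
⟨E⟩ = Σ EᵢPᵢ = 52.808 meV.
S/k_B = ln Z + ⟨E⟩/kT = ln(1.4712) + 52.808/39.5 = 0.38608 + 1.3369 = 1.72.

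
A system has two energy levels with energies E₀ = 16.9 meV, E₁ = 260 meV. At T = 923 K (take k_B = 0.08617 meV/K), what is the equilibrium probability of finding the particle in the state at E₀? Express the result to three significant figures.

0.955

k_BT = 0.08617 × 923 K = 79.535 meV.
Eᵢ/kT = 0.21249, 3.2690.
Z = Σ e^(−Eᵢ/kT) = e^(−0.21249) + e^(−3.2690) = 0.80857 + 0.038044 = 0.84661.
P₀ = e^(−E₀/kT) / Z = 0.80857/0.84661 = 0.955.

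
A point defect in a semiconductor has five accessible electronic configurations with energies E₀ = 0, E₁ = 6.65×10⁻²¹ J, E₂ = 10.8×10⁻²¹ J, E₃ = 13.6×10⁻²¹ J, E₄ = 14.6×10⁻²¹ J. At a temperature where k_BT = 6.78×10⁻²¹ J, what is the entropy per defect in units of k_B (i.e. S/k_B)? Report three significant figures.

1.27

Eᵢ/kT = 0, 0.98083, 1.5929, 2.0059, 2.1534.
Z = Σ e^(−Eᵢ/kT) = e^(−0) + e^(−0.98083) + e^(−1.5929) + e^(−2.0059) + e^(−2.1534) = 1.0000 + 0.37500 + 0.20334 + 0.13454 + 0.11609 = 1.8290.
⟨E⟩ = Σ EᵢPᵢ = 4.4912 ×10⁻²¹ J.
S/k_B = ln Z + ⟨E⟩/kT = ln(1.8290) + 4.4912/6.78 = 0.60377 + 0.66242 = 1.27.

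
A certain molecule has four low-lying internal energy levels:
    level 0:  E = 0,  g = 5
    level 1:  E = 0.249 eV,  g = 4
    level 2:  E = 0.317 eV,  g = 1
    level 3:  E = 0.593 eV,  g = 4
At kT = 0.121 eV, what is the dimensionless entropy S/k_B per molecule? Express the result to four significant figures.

1.972

Eᵢ/kT = 0, 2.05785, 2.61983, 4.90083.
Z = Σ gᵢe^(−Eᵢ/kT) = 5·e^(−0) + 4·e^(−2.05785) + 1·e^(−2.61983) + 4·e^(−4.90083) = 5.00000 + 0.510913 + 0.0728152 + 0.0297616 = 5.61349.
⟨E⟩ = Σ EᵢPᵢ = 0.0299187 eV.
S/k_B = ln Z + ⟨E⟩/kT = ln(5.61349) + 0.0299187/0.121 = 1.72517 + 0.247262 = 1.972.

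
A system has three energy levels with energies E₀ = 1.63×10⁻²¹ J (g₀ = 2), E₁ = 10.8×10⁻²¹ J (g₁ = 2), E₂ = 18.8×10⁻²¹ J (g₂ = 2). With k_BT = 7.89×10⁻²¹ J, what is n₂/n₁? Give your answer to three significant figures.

n₂/n₁ = (g₂/g₁) exp[−(E₂−E₁)/kT] = (2/2) × exp(−(8.0 ×10⁻²¹ J)/(7.89 ×10⁻²¹ J)) = (2/2) × exp(-1.0139) = 0.363.

0.363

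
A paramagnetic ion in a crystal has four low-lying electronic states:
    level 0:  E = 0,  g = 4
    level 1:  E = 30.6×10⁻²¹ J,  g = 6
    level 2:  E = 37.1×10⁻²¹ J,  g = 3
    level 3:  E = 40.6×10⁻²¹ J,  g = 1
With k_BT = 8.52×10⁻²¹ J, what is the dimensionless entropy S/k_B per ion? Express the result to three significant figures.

Eᵢ/kT = 0, 3.5915, 4.3545, 4.7653.
Z = Σ gᵢe^(−Eᵢ/kT) = 4·e^(−0) + 6·e^(−3.5915) + 3·e^(−4.3545) + 1·e^(−4.7653) = 4.0000 + 0.16534 + 0.038547 + 0.0085203 = 4.2124.
⟨E⟩ = Σ EᵢPᵢ = 1.6227 ×10⁻²¹ J.
S/k_B = ln Z + ⟨E⟩/kT = ln(4.2124) + 1.6227/8.52 = 1.4380 + 0.19046 = 1.63.

1.63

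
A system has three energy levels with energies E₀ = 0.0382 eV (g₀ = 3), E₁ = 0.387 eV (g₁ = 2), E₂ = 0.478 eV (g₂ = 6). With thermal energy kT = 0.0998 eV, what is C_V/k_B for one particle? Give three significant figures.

0.661

Eᵢ/kT = 0.38277, 3.8778, 4.7896.
Z = Σ gᵢe^(−Eᵢ/kT) = 3·e^(−0.38277) + 2·e^(−3.8778) + 6·e^(−4.7896) = 2.0459 + 0.041393 + 0.049895 = 2.1372.
⟨E⟩ = 0.055223 eV, ⟨E²⟩ = 0.0096318 eV².
C_V/k_B = (⟨E²⟩ − ⟨E⟩²)/(kT)² = (0.0096318 − 0.0030496)/0.0099600 = 0.661.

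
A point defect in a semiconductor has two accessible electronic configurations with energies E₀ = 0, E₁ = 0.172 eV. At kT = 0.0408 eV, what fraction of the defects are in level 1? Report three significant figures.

0.0145

Eᵢ/kT = 0, 4.2157.
Z = Σ e^(−Eᵢ/kT) = e^(−0) + e^(−4.2157) = 1.0000 + 0.014762 = 1.0148.
P₁ = e^(−E₁/kT) / Z = 0.014762/1.0148 = 0.0145.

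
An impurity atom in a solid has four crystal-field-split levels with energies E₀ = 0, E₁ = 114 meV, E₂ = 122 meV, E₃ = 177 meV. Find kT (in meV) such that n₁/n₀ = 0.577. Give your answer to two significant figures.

n₁/n₀ = exp[−(E₁−E₀)/kT] = 0.577.
⇒ (E₁−E₀)/kT = ln(1/0.577) = ln(1.733) = 0.5499.
kT = 114 meV / 0.5499 = 210 meV.

210 meV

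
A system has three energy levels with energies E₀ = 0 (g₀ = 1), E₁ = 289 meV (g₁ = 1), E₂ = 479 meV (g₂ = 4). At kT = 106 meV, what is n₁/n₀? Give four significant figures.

0.06545

n₁/n₀ = (g₁/g₀) exp[−(E₁−E₀)/kT] = (1/1) × exp(−(289 meV)/(106 meV)) = (1/1) × exp(-2.72642) = 0.06545.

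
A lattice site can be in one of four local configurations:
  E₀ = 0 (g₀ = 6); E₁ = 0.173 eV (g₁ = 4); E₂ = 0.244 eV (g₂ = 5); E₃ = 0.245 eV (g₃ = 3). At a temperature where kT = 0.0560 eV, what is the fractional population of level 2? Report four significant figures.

Eᵢ/kT = 0, 3.08929, 4.35714, 4.37500.
Z = Σ gᵢe^(−Eᵢ/kT) = 6·e^(−0) + 4·e^(−3.08929) + 5·e^(−4.35714) + 3·e^(−4.37500) = 6.00000 + 0.182137 + 0.0640749 + 0.0377644 = 6.28398.
P₂ = g₂ e^(−E₂/kT) / Z = 0.0640749/6.28398 = 0.01020.

0.01020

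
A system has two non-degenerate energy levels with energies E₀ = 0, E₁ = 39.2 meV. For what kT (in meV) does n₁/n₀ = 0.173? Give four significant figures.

22.34 meV

n₁/n₀ = exp[−(E₁−E₀)/kT] = 0.173.
⇒ (E₁−E₀)/kT = ln(1/0.173) = ln(5.78035) = 1.75446.
kT = 39.2 meV / 1.75446 = 22.34 meV.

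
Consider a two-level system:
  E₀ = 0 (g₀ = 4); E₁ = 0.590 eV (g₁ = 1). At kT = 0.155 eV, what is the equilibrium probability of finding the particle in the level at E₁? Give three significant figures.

0.00553

Eᵢ/kT = 0, 3.8065.
Z = Σ gᵢe^(−Eᵢ/kT) = 4·e^(−0) + 1·e^(−3.8065) = 4.0000 + 0.022226 = 4.0222.
P₁ = g₁ e^(−E₁/kT) / Z = 0.022226/4.0222 = 0.00553.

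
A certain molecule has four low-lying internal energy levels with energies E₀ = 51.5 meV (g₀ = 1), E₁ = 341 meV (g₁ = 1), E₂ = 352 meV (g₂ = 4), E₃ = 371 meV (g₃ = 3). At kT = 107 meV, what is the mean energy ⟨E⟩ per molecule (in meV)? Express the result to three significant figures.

148 meV

Eᵢ/kT = 0.48131, 3.1869, 3.2897, 3.4673.
Z = Σ gᵢe^(−Eᵢ/kT) = 1·e^(−0.48131) + 1·e^(−3.1869) + 4·e^(−3.2897) + 3·e^(−3.4673) = 0.61797 + 0.041300 + 0.14906 + 0.093603 = 0.90193.
⟨E⟩ = Σ Eᵢ gᵢe^(−Eᵢ/kT) / Z = (51.5·0.61797 + 341·0.041300 + 352·0.14906 + 371·0.093603) / 0.90193 = 148 meV.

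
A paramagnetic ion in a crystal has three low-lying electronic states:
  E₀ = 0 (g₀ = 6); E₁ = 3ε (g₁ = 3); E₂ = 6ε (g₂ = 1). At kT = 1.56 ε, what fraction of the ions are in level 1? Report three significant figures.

0.0679

Eᵢ/kT = 0, 1.9231, 3.8462.
Z = Σ gᵢe^(−Eᵢ/kT) = 6·e^(−0) + 3·e^(−1.9231) + 1·e^(−3.8462) = 6.0000 + 0.43846 + 0.021361 = 6.4598.
P₁ = g₁ e^(−E₁/kT) / Z = 0.43846/6.4598 = 0.0679.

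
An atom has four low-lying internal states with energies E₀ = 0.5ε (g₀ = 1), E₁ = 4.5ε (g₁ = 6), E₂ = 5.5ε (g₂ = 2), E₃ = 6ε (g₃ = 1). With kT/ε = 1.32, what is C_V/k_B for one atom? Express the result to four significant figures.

1.970

Eᵢ/kT = 0.378788, 3.40909, 4.16667, 4.54545.
Z = Σ gᵢe^(−Eᵢ/kT) = 1·e^(−0.378788) + 6·e^(−3.40909) + 2·e^(−4.16667) + 1·e^(−4.54545) = 0.684691 + 0.198428 + 0.0310076 + 0.0106154 = 0.924742.
⟨E⟩ = 1.58910 ε, ⟨E²⟩ = 5.95785 ε².
C_V/k_B = (⟨E²⟩ − ⟨E⟩²)/(kT)² = (5.95785 − 2.52524)/1.74240 = 1.970.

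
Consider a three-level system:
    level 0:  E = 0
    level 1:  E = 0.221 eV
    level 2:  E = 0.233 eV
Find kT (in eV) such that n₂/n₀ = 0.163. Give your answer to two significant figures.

n₂/n₀ = exp[−(E₂−E₀)/kT] = 0.163.
⇒ (E₂−E₀)/kT = ln(1/0.163) = ln(6.135) = 1.814.
kT = 0.233 eV / 1.814 = 0.13 eV.

0.13 eV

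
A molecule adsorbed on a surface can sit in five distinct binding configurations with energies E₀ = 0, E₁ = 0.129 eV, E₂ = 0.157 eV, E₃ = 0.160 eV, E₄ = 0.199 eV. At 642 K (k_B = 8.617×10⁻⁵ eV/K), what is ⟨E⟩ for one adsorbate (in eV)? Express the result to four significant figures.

k_BT = 8.617×10⁻⁵ × 642 K = 0.0553211 eV.
Eᵢ/kT = 0, 2.33184, 2.83798, 2.89221, 3.59718.
Z = Σ e^(−Eᵢ/kT) = e^(−0) + e^(−2.33184) + e^(−2.83798) + e^(−2.89221) + e^(−3.59718) = 1.00000 + 0.0971169 + 0.0585438 + 0.0554535 + 0.0274009 = 1.23852.
⟨E⟩ = Σ Eᵢ e^(−Eᵢ/kT) / Z = (0·1.00000 + 0.129·0.0971169 + 0.157·0.0585438 + 0.160·0.0554535 + 0.199·0.0274009) / 1.23852 = 0.02910 eV.

0.02910 eV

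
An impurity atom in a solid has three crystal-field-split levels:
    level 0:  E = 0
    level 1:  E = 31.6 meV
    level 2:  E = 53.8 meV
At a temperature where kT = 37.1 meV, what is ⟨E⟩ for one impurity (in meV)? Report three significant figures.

Eᵢ/kT = 0, 0.85175, 1.4501.
Z = Σ e^(−Eᵢ/kT) = e^(−0) + e^(−0.85175) + e^(−1.4501) = 1.0000 + 0.42667 + 0.23455 = 1.6612.
⟨E⟩ = Σ Eᵢ e^(−Eᵢ/kT) / Z = (0·1.0000 + 31.6·0.42667 + 53.8·0.23455) / 1.6612 = 15.7 meV.

15.7 meV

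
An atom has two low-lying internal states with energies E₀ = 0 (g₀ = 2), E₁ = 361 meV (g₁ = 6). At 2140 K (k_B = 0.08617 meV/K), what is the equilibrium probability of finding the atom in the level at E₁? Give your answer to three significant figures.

0.298

k_BT = 0.08617 × 2140 K = 184.40 meV.
Eᵢ/kT = 0, 1.9577.
Z = Σ gᵢe^(−Eᵢ/kT) = 2·e^(−0) + 6·e^(−1.9577) = 2.0000 + 0.84710 = 2.8471.
P₁ = g₁ e^(−E₁/kT) / Z = 0.84710/2.8471 = 0.298.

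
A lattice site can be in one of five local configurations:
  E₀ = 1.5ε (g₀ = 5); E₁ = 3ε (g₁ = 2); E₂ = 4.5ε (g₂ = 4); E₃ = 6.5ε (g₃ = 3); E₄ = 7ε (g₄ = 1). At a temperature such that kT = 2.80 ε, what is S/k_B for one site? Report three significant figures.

2.50

Eᵢ/kT = 0.53571, 1.0714, 1.6071, 2.3214, 2.5000.
Z = Σ gᵢe^(−Eᵢ/kT) = 5·e^(−0.53571) + 2·e^(−1.0714) + 4·e^(−1.6071) + 3·e^(−2.3214) + 1·e^(−2.5000) = 2.9263 + 0.68506 + 0.80187 + 0.29441 + 0.082085 = 4.7897.
⟨E⟩ = Σ EᵢPᵢ = 2.6184 ε.
S/k_B = ln Z + ⟨E⟩/kT = ln(4.7897) + 2.6184/2.80 = 1.5665 + 0.93514 = 2.50.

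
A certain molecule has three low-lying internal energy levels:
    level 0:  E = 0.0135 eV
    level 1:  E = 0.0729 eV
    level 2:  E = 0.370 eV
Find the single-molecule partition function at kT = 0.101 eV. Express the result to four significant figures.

Eᵢ/kT = 0.133663, 0.721782, 3.66337.
Z = Σ e^(−Eᵢ/kT) = e^(−0.133663) + e^(−0.721782) + e^(−3.66337) = 0.874885 + 0.485886 + 0.0256459 = 1.38642.

Z = 1.386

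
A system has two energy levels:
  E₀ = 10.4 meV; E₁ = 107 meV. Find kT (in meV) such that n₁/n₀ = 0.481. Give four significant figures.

n₁/n₀ = exp[−(E₁−E₀)/kT] = 0.481.
⇒ (E₁−E₀)/kT = ln(1/0.481) = ln(2.07900) = 0.731887.
kT = 96.6 meV / 0.731887 = 132.0 meV.

132.0 meV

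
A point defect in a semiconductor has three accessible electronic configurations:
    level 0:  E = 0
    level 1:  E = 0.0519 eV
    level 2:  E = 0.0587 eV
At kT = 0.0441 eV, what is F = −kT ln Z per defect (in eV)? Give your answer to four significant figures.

-0.01996 eV

Eᵢ/kT = 0, 1.17687, 1.33107.
Z = Σ e^(−Eᵢ/kT) = e^(−0) + e^(−1.17687) + e^(−1.33107) = 1.00000 + 0.308242 + 0.264194 = 1.57244.
F = −kT ln Z = −0.0441 × ln(1.57244) = −0.0441 × 0.452629 = -0.01996 eV.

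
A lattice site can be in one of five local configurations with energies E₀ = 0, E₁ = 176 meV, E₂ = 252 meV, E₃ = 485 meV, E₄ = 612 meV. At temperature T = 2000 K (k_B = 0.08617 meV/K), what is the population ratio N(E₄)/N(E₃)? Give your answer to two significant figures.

0.48

k_BT = 0.08617 × 2000 K = 172.3 meV.
n₄/n₃ = exp[−(E₄−E₃)/kT] = exp(−(127 meV)/(172.3 meV)) = exp(-0.7371) = 0.48.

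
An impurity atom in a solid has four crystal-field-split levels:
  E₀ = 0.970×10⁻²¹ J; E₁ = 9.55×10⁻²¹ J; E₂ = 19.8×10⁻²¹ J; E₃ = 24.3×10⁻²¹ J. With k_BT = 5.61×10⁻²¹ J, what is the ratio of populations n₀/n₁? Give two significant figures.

4.6

n₀/n₁ = exp[−(E₀−E₁)/kT] = exp(−(-8.580 ×10⁻²¹ J)/(5.61 ×10⁻²¹ J)) = exp(1.529) = 4.6.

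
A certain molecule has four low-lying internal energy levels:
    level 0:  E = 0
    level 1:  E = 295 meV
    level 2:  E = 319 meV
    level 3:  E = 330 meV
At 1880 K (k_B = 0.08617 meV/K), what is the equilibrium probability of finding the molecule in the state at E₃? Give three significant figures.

0.0911

k_BT = 0.08617 × 1880 K = 162.00 meV.
Eᵢ/kT = 0, 1.8210, 1.9691, 2.0370.
Z = Σ e^(−Eᵢ/kT) = e^(−0) + e^(−1.8210) + e^(−1.9691) + e^(−2.0370) = 1.0000 + 0.16186 + 0.13958 + 0.13042 = 1.4319.
P₃ = e^(−E₃/kT) / Z = 0.13042/1.4319 = 0.0911.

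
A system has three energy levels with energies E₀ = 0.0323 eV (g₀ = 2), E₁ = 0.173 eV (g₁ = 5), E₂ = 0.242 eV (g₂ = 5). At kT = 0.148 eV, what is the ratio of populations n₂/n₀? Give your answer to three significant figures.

n₂/n₀ = (g₂/g₀) exp[−(E₂−E₀)/kT] = (5/2) × exp(−(0.2097 eV)/(0.148 eV)) = (5/2) × exp(-1.4169) = 0.606.

0.606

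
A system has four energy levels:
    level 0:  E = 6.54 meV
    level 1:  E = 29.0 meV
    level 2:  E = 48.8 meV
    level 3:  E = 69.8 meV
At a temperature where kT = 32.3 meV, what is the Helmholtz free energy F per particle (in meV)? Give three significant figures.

-14.4 meV

Eᵢ/kT = 0.20248, 0.89783, 1.5108, 2.1610.
Z = Σ e^(−Eᵢ/kT) = e^(−0.20248) + e^(−0.89783) + e^(−1.5108) + e^(−2.1610) = 0.81670 + 0.40745 + 0.22073 + 0.11521 = 1.5601.
F = −kT ln Z = −32.3 × ln(1.5601) = −32.3 × 0.44475 = -14.4 meV.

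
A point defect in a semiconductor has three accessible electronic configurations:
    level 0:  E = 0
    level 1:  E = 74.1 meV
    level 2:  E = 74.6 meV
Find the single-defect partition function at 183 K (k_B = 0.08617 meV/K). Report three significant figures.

Z = 1.02

k_BT = 0.08617 × 183 K = 15.769 meV.
Eᵢ/kT = 0, 4.6991, 4.7308.
Z = Σ e^(−Eᵢ/kT) = e^(−0) + e^(−4.6991) + e^(−4.7308) = 1.0000 + 0.0091035 + 0.0088194 = 1.0179.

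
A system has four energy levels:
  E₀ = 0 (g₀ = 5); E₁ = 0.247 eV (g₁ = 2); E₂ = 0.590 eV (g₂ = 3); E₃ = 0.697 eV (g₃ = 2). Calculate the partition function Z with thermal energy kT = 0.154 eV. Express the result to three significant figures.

Z = 5.49

Eᵢ/kT = 0, 1.6039, 3.8312, 4.5260.
Z = Σ gᵢe^(−Eᵢ/kT) = 5·e^(−0) + 2·e^(−1.6039) + 3·e^(−3.8312) + 2·e^(−4.5260) = 5.0000 + 0.40222 + 0.065051 + 0.021648 = 5.4889.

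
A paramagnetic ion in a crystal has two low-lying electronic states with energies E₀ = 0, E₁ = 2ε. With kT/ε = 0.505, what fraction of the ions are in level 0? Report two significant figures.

Eᵢ/kT = 0, 3.960.
Z = Σ e^(−Eᵢ/kT) = e^(−0) + e^(−3.960) = 1.000 + 0.01906 = 1.019.
P₀ = e^(−E₀/kT) / Z = 1.000/1.019 = 0.98.

0.98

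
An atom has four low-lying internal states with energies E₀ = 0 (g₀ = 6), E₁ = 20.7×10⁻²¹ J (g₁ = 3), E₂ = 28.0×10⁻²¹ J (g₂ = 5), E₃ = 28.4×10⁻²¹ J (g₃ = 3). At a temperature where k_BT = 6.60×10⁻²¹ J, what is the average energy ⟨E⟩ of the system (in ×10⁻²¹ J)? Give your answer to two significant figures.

0.94 ×10⁻²¹ J

Eᵢ/kT = 0, 3.136, 4.242, 4.303.
Z = Σ gᵢe^(−Eᵢ/kT) = 6·e^(−0) + 3·e^(−3.136) + 5·e^(−4.242) + 3·e^(−4.303) = 6.000 + 0.1304 + 0.07189 + 0.04058 = 6.243.
⟨E⟩ = Σ Eᵢ gᵢe^(−Eᵢ/kT) / Z = (0·6.000 + 20.7·0.1304 + 28.0·0.07189 + 28.4·0.04058) / 6.243 = 0.94 ×10⁻²¹ J.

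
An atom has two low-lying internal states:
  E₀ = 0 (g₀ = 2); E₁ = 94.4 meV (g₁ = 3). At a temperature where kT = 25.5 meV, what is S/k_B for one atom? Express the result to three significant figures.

0.862

Eᵢ/kT = 0, 3.7020.
Z = Σ gᵢe^(−Eᵢ/kT) = 2·e^(−0) + 3·e^(−3.7020) = 2.0000 + 0.074022 = 2.0740.
⟨E⟩ = Σ EᵢPᵢ = 3.3692 meV.
S/k_B = ln Z + ⟨E⟩/kT = ln(2.0740) + 3.3692/25.5 = 0.72948 + 0.13213 = 0.862.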